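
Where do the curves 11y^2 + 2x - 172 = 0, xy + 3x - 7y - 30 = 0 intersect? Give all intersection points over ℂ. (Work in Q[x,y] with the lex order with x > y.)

{(-2, -4), (sqrt(5137)/4 + 105/4, 1/2 - sqrt(5137)/22), (105/4 - sqrt(5137)/4, 1/2 + sqrt(5137)/22)}

Compute a lex Gröbner basis by Buchberger's algorithm.
f_1 = 2x + 11y^2 - 172, LT = x.
f_2 = xy + 3x - 7y - 30, LT = xy.

S(f_1,f_2): lcm = xy. S = -3x + 11/2y^3 - 79y + 30.
  leading term x: subtract (-3/2)·f_1 from -3x + 11/2y^3 - 79y + 30 → 11/2y^3 + 33/2y^2 - 79y - 228
  leading term y^3: no divisor's leading term divides it; move 11/2y^3 to the remainder.
  leading term y^2: no divisor's leading term divides it; move 33/2y^2 to the remainder.
  leading term y: no divisor's leading term divides it; move -79y to the remainder.
  leading term 1: no divisor's leading term divides it; move -228 to the remainder.
  remainder 11/2y^3 + 33/2y^2 - 79y - 228 ≠ 0; add h_3 = 11/2y^3 + 33/2y^2 - 79y - 228 to the basis.

The other S-polynomials (S(f_1,h_3), S(f_2,h_3)) all reduce to 0 modulo the current basis, so we have a Gröbner basis.
Inter-reduce: drop elements whose leading term is divisible by another's, tail-reduce, and make monic.
Reduced Gröbner basis: {x + 11/2y^2 - 86, y^3 + 3y^2 - 158/11y - 456/11}.

The lex basis is triangular: the last element involves only y. Solving y^3 + 3y^2 - 158/11y - 456/11 = 0 gives y ∈ {-4, 1/2 - sqrt(5137)/22, 1/2 + sqrt(5137)/22}; substituting each value into the earlier elements determines the remaining variables.
  y = -4: the earlier basis element becomes x + 2 = 0, giving x = -2 — point (-2, -4).
  y = 1/2 - sqrt(5137)/22: the earlier basis element becomes x - 105/4 - sqrt(5137)/4 = 0, giving x = sqrt(5137)/4 + 105/4 — point (sqrt(5137)/4 + 105/4, 1/2 - sqrt(5137)/22).
  y = 1/2 + sqrt(5137)/22: the earlier basis element becomes x - 105/4 + sqrt(5137)/4 = 0, giving x = 105/4 - sqrt(5137)/4 — point (105/4 - sqrt(5137)/4, 1/2 + sqrt(5137)/22).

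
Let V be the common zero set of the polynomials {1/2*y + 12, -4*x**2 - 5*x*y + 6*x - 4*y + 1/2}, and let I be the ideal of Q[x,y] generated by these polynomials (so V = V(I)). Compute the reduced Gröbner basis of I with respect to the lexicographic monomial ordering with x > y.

This is the nonlinear analogue of row-reducing a linear system.

f_1 = 1/2*y + 12, LT = y.
f_2 = -4*x**2 - 5*x*y + 6*x - 4*y + 1/2, LT = x**2.

The S-polynomials (S(f_1,f_2)) all reduce to 0 modulo the current basis, so we have a Gröbner basis.

G = {x**2 - 63/2*x - 193/8, y + 24}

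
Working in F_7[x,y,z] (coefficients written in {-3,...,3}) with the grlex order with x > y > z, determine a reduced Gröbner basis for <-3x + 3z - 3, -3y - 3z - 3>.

f_1 = -3x + 3z - 3, LT = x.
f_2 = -3y - 3z - 3, LT = y.

S(f_1,f_2): leading monomials are coprime, so the S-polynomial reduces to 0 (Buchberger's first criterion).
Every S-polynomial of the final basis reduces to 0, so we have a Gröbner basis.

G = {x - z + 1, y + z + 1}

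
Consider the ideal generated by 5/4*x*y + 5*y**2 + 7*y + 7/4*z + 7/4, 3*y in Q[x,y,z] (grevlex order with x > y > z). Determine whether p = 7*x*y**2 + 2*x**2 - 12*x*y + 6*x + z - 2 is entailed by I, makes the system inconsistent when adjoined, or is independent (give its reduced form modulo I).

First compute the reduced Gröbner basis of I by Buchberger's algorithm.
f_1 = 5/4*x*y + 5*y**2 + 7*y + 7/4*z + 7/4, LT = x*y.
f_2 = 3*y, LT = y.

S(f_1,f_2): lcm = x*y. S = 4*y**2 + 28/5*y + 7/5*z + 7/5.
  leading term y**2: subtract (4/3*y)·f_2 from 4*y**2 + 28/5*y + 7/5*z + 7/5 → 28/5*y + 7/5*z + 7/5
  leading term y: subtract (28/15)·f_2 from 28/5*y + 7/5*z + 7/5 → 7/5*z + 7/5
  leading term z: no divisor's leading term divides it; move 7/5*z to the remainder.
  leading term 1: no divisor's leading term divides it; move 7/5 to the remainder.
  remainder 7/5*z + 7/5 ≠ 0; add h_3 = 7/5*z + 7/5 to the basis.

The other S-polynomials (S(f_1,h_3), S(f_2,h_3)) all reduce to 0 modulo the current basis, so we have a Gröbner basis.
Inter-reduce: drop elements whose leading term is divisible by another's, tail-reduce, and make monic.
Reduced Gröbner basis: {y, z + 1}.
Label its elements g_1 = y, g_2 = z + 1.

Reduce p = 7*x*y**2 + 2*x**2 - 12*x*y + 6*x + z - 2 modulo G:
  leading term x*y**2: subtract (7*x*y)·g_1 from 7*x*y**2 + 2*x**2 - 12*x*y + 6*x + z - 2 → 2*x**2 - 12*x*y + 6*x + z - 2
  leading term x**2: no divisor's leading term divides it; move 2*x**2 to the remainder.
  leading term x*y: subtract (-12*x)·g_1 from -12*x*y + 6*x + z - 2 → 6*x + z - 2
  leading term x: no divisor's leading term divides it; move 6*x to the remainder.
  leading term z: subtract (1)·g_2 from z - 2 → -3
  leading term 1: no divisor's leading term divides it; move -3 to the remainder.
  normal form = 2*x**2 + 6*x - 3.
The normal form is nonzero, so p ∉ I. Since p minus its normal form lies in I, I + (p) = I + (r) where r = 2*x**2 + 6*x - 3; decide whether this ideal is the whole ring.
Run Buchberger on G together with r (pairs among the g_i already reduce to 0 since G is a Gröbner basis):
g_1 = y, LT = y.
g_2 = z + 1, LT = z.
r = 2*x**2 + 6*x - 3, LT = x**2.

The S-polynomials (S(g_1,g_2), S(g_1,r), S(g_2,r)) all reduce to 0 modulo the current basis, so we have a Gröbner basis.
Inter-reduce: drop elements whose leading term is divisible by another's, tail-reduce, and make monic.
Reduced Gröbner basis: {x**2 + 3*x - 3/2, y, z + 1}.
The reduced Gröbner basis of I + (p) is {x**2 + 3*x - 3/2, y, z + 1} ≠ {1}, a proper ideal, so the enlarged system stays consistent: p is independent of I, with normal form 2*x**2 + 6*x - 3.

7*x*y**2 + 2*x**2 - 12*x*y + 6*x + z - 2 is independent of I; its normal form modulo I is 2*x**2 + 6*x - 3.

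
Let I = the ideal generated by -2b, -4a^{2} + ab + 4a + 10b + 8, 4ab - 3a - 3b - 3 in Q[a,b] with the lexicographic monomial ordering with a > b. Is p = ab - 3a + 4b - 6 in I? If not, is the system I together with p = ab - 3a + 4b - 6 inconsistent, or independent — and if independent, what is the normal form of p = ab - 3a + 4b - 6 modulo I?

First compute the reduced Gröbner basis of I by Buchberger's algorithm.
f_1 = -2b, LT = b.
f_2 = -4a^{2} + ab + 4a + 10b + 8, LT = a^{2}.
f_3 = 4ab - 3a - 3b - 3, LT = ab.

S(f_1,f_3): lcm = ab. S = \tfrac{3}{4}a + \tfrac{3}{4}b + \tfrac{3}{4}.
  leading term a: no divisor's leading term divides it; move \tfrac{3}{4}a to the remainder.
  leading term b: subtract (-\tfrac{3}{8})·f_1 from \tfrac{3}{4}b + \tfrac{3}{4} → \tfrac{3}{4}
  leading term 1: no divisor's leading term divides it; move \tfrac{3}{4} to the remainder.
  remainder \tfrac{3}{4}a + \tfrac{3}{4} ≠ 0; add h_4 = \tfrac{3}{4}a + \tfrac{3}{4} to the basis.

The other S-polynomials (S(f_1,f_2), S(f_2,f_3), S(f_1,h_4), S(f_2,h_4), S(f_3,h_4)) all reduce to 0 modulo the current basis, so we have a Gröbner basis.
Inter-reduce: drop elements whose leading term is divisible by another's, tail-reduce, and make monic.
Reduced Gröbner basis: {a + 1, b}.
Label its elements g_1 = a + 1, g_2 = b.

Reduce p = ab - 3a + 4b - 6 modulo G:
  leading term ab: subtract (b)·g_1 from ab - 3a + 4b - 6 → -3a + 3b - 6
  leading term a: subtract (-3)·g_1 from -3a + 3b - 6 → 3b - 3
  leading term b: subtract (3)·g_2 from 3b - 3 → -3
  leading term 1: no divisor's leading term divides it; move -3 to the remainder.
  normal form = -3.
The normal form is nonzero, so p ∉ I. Since p minus its normal form lies in I, I + (p) = I + (r) where r = -3; decide whether this ideal is the whole ring.
Here r = -3 is a nonzero constant, hence a unit: 1 ∈ I + (p), the Gröbner basis of I + (p) is {1}, and the enlarged system has no common solution — adjoining p is inconsistent.

Adjoining ab - 3a + 4b - 6 makes the ideal the whole ring: the system is inconsistent.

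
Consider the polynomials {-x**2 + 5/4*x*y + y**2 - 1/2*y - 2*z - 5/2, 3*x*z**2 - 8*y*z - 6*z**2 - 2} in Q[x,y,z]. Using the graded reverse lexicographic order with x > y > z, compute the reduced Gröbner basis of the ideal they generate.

G = {y**2*z**2 - 8/3*x*y*z + 10/3*y**2*z + 2*y*z**2 - 2*z**3 - 16/3*y*z - 13/2*z**2 - 2/3*x + 5/6*y - 4/3, x*z**2 - 8/3*y*z - 2*z**2 - 2/3, x**2 - 5/4*x*y - y**2 + 1/2*y + 2*z + 5/2}

f_1 = -x**2 + 5/4*x*y + y**2 - 1/2*y - 2*z - 5/2, LT = x**2.
f_2 = 3*x*z**2 - 8*y*z - 6*z**2 - 2, LT = x*z**2.

S(f_1,f_2): lcm = x**2*z**2. S = -5/4*x*y*z**2 - y**2*z**2 + 8/3*x*y*z + 2*x*z**2 + 1/2*y*z**2 + 2*z**3 + 5/2*z**2 + 2/3*x.
  leading term x*y*z**2: subtract (-5/12*y)·f_2 from -5/4*x*y*z**2 - y**2*z**2 + 8/3*x*y*z + 2*x*z**2 + 1/2*y*z**2 + 2*z**3 + 5/2*z**2 + 2/3*x → -y**2*z**2 + 8/3*x*y*z - 10/3*y**2*z + 2*x*z**2 - 2*y*z**2 + 2*z**3 + 5/2*z**2 + 2/3*x - 5/6*y
  leading term y**2*z**2: no divisor's leading term divides it; move -y**2*z**2 to the remainder.
  leading term x*y*z: no divisor's leading term divides it; move 8/3*x*y*z to the remainder.
  leading term y**2*z: no divisor's leading term divides it; move -10/3*y**2*z to the remainder.
  leading term x*z**2: subtract (2/3)·f_2 from 2*x*z**2 - 2*y*z**2 + 2*z**3 + 5/2*z**2 + 2/3*x - 5/6*y → -2*y*z**2 + 2*z**3 + 16/3*y*z + 13/2*z**2 + 2/3*x - 5/6*y + 4/3
  leading term y*z**2: no divisor's leading term divides it; move -2*y*z**2 to the remainder.
  leading term z**3: no divisor's leading term divides it; move 2*z**3 to the remainder.
  leading term y*z: no divisor's leading term divides it; move 16/3*y*z to the remainder.
  leading term z**2: no divisor's leading term divides it; move 13/2*z**2 to the remainder.
  leading term x: no divisor's leading term divides it; move 2/3*x to the remainder.
  leading term y: no divisor's leading term divides it; move -5/6*y to the remainder.
  leading term 1: no divisor's leading term divides it; move 4/3 to the remainder.
  remainder -y**2*z**2 + 8/3*x*y*z - 10/3*y**2*z - 2*y*z**2 + 2*z**3 + 16/3*y*z + 13/2*z**2 + 2/3*x - 5/6*y + 4/3 ≠ 0; add g_3 = -y**2*z**2 + 8/3*x*y*z - 10/3*y**2*z - 2*y*z**2 + 2*z**3 + 16/3*y*z + 13/2*z**2 + 2/3*x - 5/6*y + 4/3 to the basis.

The other S-polynomials (S(f_1,g_3), S(f_2,g_3)) all reduce to 0 modulo the current basis, so we have a Gröbner basis.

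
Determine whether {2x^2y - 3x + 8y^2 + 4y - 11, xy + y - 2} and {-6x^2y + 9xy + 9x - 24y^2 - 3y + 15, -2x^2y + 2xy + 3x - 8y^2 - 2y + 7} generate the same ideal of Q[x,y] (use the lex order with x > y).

Yes, the ideals are equal.

Since reduced Gröbner bases are canonical representatives of ideals under a given ordering, it suffices to compute and compare them.
Buchberger on the first generating set:
f_1 = 2x^2y - 3x + 8y^2 + 4y - 11, LT = x^2y.
f_2 = xy + y - 2, LT = xy.

S(f_1,f_2): lcm = x^2y. S = -xy + 1/2x + 4y^2 + 2y - 11/2.
  leading term xy: subtract (-1)·f_2 from -xy + 1/2x + 4y^2 + 2y - 11/2 → 1/2x + 4y^2 + 3y - 15/2
  leading term x: no divisor's leading term divides it; move 1/2x to the remainder.
  leading term y^2: no divisor's leading term divides it; move 4y^2 to the remainder.
  leading term y: no divisor's leading term divides it; move 3y to the remainder.
  leading term 1: no divisor's leading term divides it; move -15/2 to the remainder.
  remainder 1/2x + 4y^2 + 3y - 15/2 ≠ 0; add g_3 = 1/2x + 4y^2 + 3y - 15/2 to the basis.

S(f_1,g_3): lcm = x^2y. S = -8xy^3 - 6xy^2 + 15xy - 3/2x + 4y^2 + 2y - 11/2.
  leading term xy^3: subtract (-8y^2)·f_2 from -8xy^3 - 6xy^2 + 15xy - 3/2x + 4y^2 + 2y - 11/2 → -6xy^2 + 15xy - 3/2x + 8y^3 - 12y^2 + 2y - 11/2
  leading term xy^2: subtract (-6y)·f_2 from -6xy^2 + 15xy - 3/2x + 8y^3 - 12y^2 + 2y - 11/2 → 15xy - 3/2x + 8y^3 - 6y^2 - 10y - 11/2
  leading term xy: subtract (15)·f_2 from 15xy - 3/2x + 8y^3 - 6y^2 - 10y - 11/2 → -3/2x + 8y^3 - 6y^2 - 25y + 49/2
  leading term x: subtract (-3)·g_3 from -3/2x + 8y^3 - 6y^2 - 25y + 49/2 → 8y^3 + 6y^2 - 16y + 2
  leading term y^3: no divisor's leading term divides it; move 8y^3 to the remainder.
  leading term y^2: no divisor's leading term divides it; move 6y^2 to the remainder.
  leading term y: no divisor's leading term divides it; move -16y to the remainder.
  leading term 1: no divisor's leading term divides it; move 2 to the remainder.
  remainder 8y^3 + 6y^2 - 16y + 2 ≠ 0; add g_4 = 8y^3 + 6y^2 - 16y + 2 to the basis.

The other S-polynomials (S(f_2,g_3), S(f_1,g_4), S(f_2,g_4), S(g_3,g_4)) all reduce to 0 modulo the current basis, so we have a Gröbner basis.
Inter-reduce: drop elements whose leading term is divisible by another's, tail-reduce, and make monic.
Reduced Gröbner basis: {x + 8y^2 + 6y - 15, y^3 + 3/4y^2 - 2y + 1/4}.

Buchberger on the second generating set:
h_1 = -6x^2y + 9xy + 9x - 24y^2 - 3y + 15, LT = x^2y.
h_2 = -2x^2y + 2xy + 3x - 8y^2 - 2y + 7, LT = x^2y.

S(h_1,h_2): lcm = x^2y. S = -1/2xy - 1/2y + 1.
  leading term xy: no divisor's leading term divides it; move -1/2xy to the remainder.
  leading term y: no divisor's leading term divides it; move -1/2y to the remainder.
  leading term 1: no divisor's leading term divides it; move 1 to the remainder.
  remainder -1/2xy - 1/2y + 1 ≠ 0; add k_3 = -1/2xy - 1/2y + 1 to the basis.

S(h_1,k_3): lcm = x^2y. S = -5/2xy + 1/2x + 4y^2 + 1/2y - 5/2.
  leading term xy: subtract (5)·k_3 from -5/2xy + 1/2x + 4y^2 + 1/2y - 5/2 → 1/2x + 4y^2 + 3y - 15/2
  leading term x: no divisor's leading term divides it; move 1/2x to the remainder.
  leading term y^2: no divisor's leading term divides it; move 4y^2 to the remainder.
  leading term y: no divisor's leading term divides it; move 3y to the remainder.
  leading term 1: no divisor's leading term divides it; move -15/2 to the remainder.
  remainder 1/2x + 4y^2 + 3y - 15/2 ≠ 0; add k_4 = 1/2x + 4y^2 + 3y - 15/2 to the basis.

S(h_1,k_4): lcm = x^2y. S = -8xy^3 - 6xy^2 + 27/2xy - 3/2x + 4y^2 + 1/2y - 5/2.
  leading term xy^3: subtract (16y^2)·k_3 from -8xy^3 - 6xy^2 + 27/2xy - 3/2x + 4y^2 + 1/2y - 5/2 → -6xy^2 + 27/2xy - 3/2x + 8y^3 - 12y^2 + 1/2y - 5/2
  leading term xy^2: subtract (12y)·k_3 from -6xy^2 + 27/2xy - 3/2x + 8y^3 - 12y^2 + 1/2y - 5/2 → 27/2xy - 3/2x + 8y^3 - 6y^2 - 23/2y - 5/2
  leading term xy: subtract (-27)·k_3 from 27/2xy - 3/2x + 8y^3 - 6y^2 - 23/2y - 5/2 → -3/2x + 8y^3 - 6y^2 - 25y + 49/2
  leading term x: subtract (-3)·k_4 from -3/2x + 8y^3 - 6y^2 - 25y + 49/2 → 8y^3 + 6y^2 - 16y + 2
  leading term y^3: no divisor's leading term divides it; move 8y^3 to the remainder.
  leading term y^2: no divisor's leading term divides it; move 6y^2 to the remainder.
  leading term y: no divisor's leading term divides it; move -16y to the remainder.
  leading term 1: no divisor's leading term divides it; move 2 to the remainder.
  remainder 8y^3 + 6y^2 - 16y + 2 ≠ 0; add k_5 = 8y^3 + 6y^2 - 16y + 2 to the basis.

The other S-polynomials (S(h_2,k_3), S(h_2,k_4), S(k_3,k_4), S(h_1,k_5), S(h_2,k_5), S(k_3,k_5), S(k_4,k_5)) all reduce to 0 modulo the current basis, so we have a Gröbner basis.
Inter-reduce: drop elements whose leading term is divisible by another's, tail-reduce, and make monic.
Reduced Gröbner basis: {x + 8y^2 + 6y - 15, y^3 + 3/4y^2 - 2y + 1/4}.

Same reduced basis, so the two generating sets span the same ideal.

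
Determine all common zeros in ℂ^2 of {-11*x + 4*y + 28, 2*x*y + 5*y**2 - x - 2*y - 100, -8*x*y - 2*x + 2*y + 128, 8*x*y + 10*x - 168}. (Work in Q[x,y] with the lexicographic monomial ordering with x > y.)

{(4, 4)}

Compute a lex Gröbner basis by Buchberger's algorithm.
f_1 = -11*x + 4*y + 28, LT = x.
f_2 = 2*x*y - x + 5*y**2 - 2*y - 100, LT = x*y.
f_3 = -8*x*y - 2*x + 2*y + 128, LT = x*y.
f_4 = 8*x*y + 10*x - 168, LT = x*y.

S(f_1,f_2): lcm = x*y. S = 1/2*x - 63/22*y**2 - 17/11*y + 50.
  reduce S modulo (f_1, f_2, f_3, f_4):
  remainder -63/22*y**2 - 15/11*y + 564/11 ≠ 0; add h_5 = -63/22*y**2 - 15/11*y + 564/11 to the basis.

S(f_1,f_3): lcm = x*y. S = -1/4*x - 4/11*y**2 - 101/44*y + 16.
  reduce S modulo (f_1, f_2, f_3, f_4, h_5):
  remainder -2045/924*y + 2045/231 ≠ 0; add h_6 = -2045/924*y + 2045/231 to the basis.

The other S-polynomials (S(f_1,f_4), S(f_2,f_3), S(f_2,f_4), S(f_3,f_4), S(f_1,h_5), S(f_2,h_5), S(f_3,h_5), S(f_4,h_5), S(f_1,h_6), S(f_2,h_6), S(f_3,h_6), S(f_4,h_6), S(h_5,h_6)) all reduce to 0 modulo the current basis, so we have a Gröbner basis.
Inter-reduce: drop elements whose leading term is divisible by another's, tail-reduce, and make monic.
Reduced Gröbner basis: {x - 4, y - 4}.

From the last basis element, y - 4 = 0, so y takes values in {4}. Each choice, substituted upward through the basis, yields the corresponding point(s) of the solution set.
  y = 4: the earlier basis element becomes x - 4 = 0, giving x = 4 — point (4, 4).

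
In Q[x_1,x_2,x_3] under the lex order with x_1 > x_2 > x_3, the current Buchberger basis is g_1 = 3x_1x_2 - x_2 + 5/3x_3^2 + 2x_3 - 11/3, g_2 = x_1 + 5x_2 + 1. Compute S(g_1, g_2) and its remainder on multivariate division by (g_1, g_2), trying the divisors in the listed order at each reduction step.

lcm(LM(g_1), LM(g_2)) = x_1x_2.
S = (lcm/LT(g_1))·g_1 − (lcm/LT(g_2))·g_2 = -5x_2^2 - 4/3x_2 + 5/9x_3^2 + 2/3x_3 - 11/9.
Reduce S modulo (g_1, g_2) in that order:
  leading term x_2^2: no divisor's leading term divides it; move -5x_2^2 to the remainder.
  leading term x_2: no divisor's leading term divides it; move -4/3x_2 to the remainder.
  leading term x_3^2: no divisor's leading term divides it; move 5/9x_3^2 to the remainder.
  leading term x_3: no divisor's leading term divides it; move 2/3x_3 to the remainder.
  leading term 1: no divisor's leading term divides it; move -11/9 to the remainder.
The remainder -5x_2^2 - 4/3x_2 + 5/9x_3^2 + 2/3x_3 - 11/9 is nonzero, so it would be added as the next basis element.

S(g_1, g_2) = -5x_2^2 - 4/3x_2 + 5/9x_3^2 + 2/3x_3 - 11/9; remainder on division = -5x_2^2 - 4/3x_2 + 5/9x_3^2 + 2/3x_3 - 11/9.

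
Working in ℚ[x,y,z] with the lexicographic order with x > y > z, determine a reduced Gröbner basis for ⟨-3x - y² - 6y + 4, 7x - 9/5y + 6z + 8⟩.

f_1 = -3x - y² - 6y + 4, LT = x.
f_2 = 7x - 9/5y + 6z + 8, LT = x.

S(f_1,f_2): lcm = x. S = ⅓y² + 79/35y - 6/7z - 52/21.
  leading term y²: no divisor's leading term divides it; move ⅓y² to the remainder.
  leading term y: no divisor's leading term divides it; move 79/35y to the remainder.
  leading term z: no divisor's leading term divides it; move -6/7z to the remainder.
  leading term 1: no divisor's leading term divides it; move -52/21 to the remainder.
  remainder ⅓y² + 79/35y - 6/7z - 52/21 ≠ 0; add g_3 = ⅓y² + 79/35y - 6/7z - 52/21 to the basis.

S(f_1,g_3): leading monomials are coprime, so the S-polynomial reduces to 0 (Buchberger's first criterion).
S(f_2,g_3): leading monomials are coprime, so the S-polynomial reduces to 0 (Buchberger's first criterion).
Every S-polynomial of the final basis reduces to 0, so we have a Gröbner basis.
Inter-reduce: drop elements whose leading term is divisible by another's, tail-reduce, and make monic.

G = {x - 9/35y + 6/7z + 8/7, y² + 237/35y - 18/7z - 52/7}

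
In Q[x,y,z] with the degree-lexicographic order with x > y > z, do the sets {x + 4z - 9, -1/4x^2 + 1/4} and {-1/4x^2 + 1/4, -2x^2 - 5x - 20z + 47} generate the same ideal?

Yes, the ideals are equal.

Since reduced Gröbner bases are canonical representatives of ideals under a given ordering, it suffices to compute and compare them.
Buchberger on the first generating set:
f_1 = x + 4z - 9, LT = x.
f_2 = -1/4x^2 + 1/4, LT = x^2.

S(f_1,f_2): lcm = x^2. S = 4xz - 9x + 1.
  reduce S modulo (f_1, f_2):
  remainder -16z^2 + 72z - 80 ≠ 0; add g_3 = -16z^2 + 72z - 80 to the basis.

The other S-polynomials (S(f_1,g_3), S(f_2,g_3)) all reduce to 0 modulo the current basis, so we have a Gröbner basis.
Inter-reduce: drop elements whose leading term is divisible by another's, tail-reduce, and make monic.
Reduced Gröbner basis: {z^2 - 9/2z + 5, x + 4z - 9}.

Buchberger on the second generating set:
h_1 = -1/4x^2 + 1/4, LT = x^2.
h_2 = -2x^2 - 5x - 20z + 47, LT = x^2.

S(h_1,h_2): lcm = x^2. S = -5/2x - 10z + 45/2.
  reduce S modulo (h_1, h_2):
  remainder -5/2x - 10z + 45/2 ≠ 0; add k_3 = -5/2x - 10z + 45/2 to the basis.

S(h_1,k_3): lcm = x^2. S = -4xz + 9x - 1.
  reduce S modulo (h_1, h_2, k_3):
  remainder 16z^2 - 72z + 80 ≠ 0; add k_4 = 16z^2 - 72z + 80 to the basis.

The other S-polynomials (S(h_2,k_3), S(h_1,k_4), S(h_2,k_4), S(k_3,k_4)) all reduce to 0 modulo the current basis, so we have a Gröbner basis.
Inter-reduce: drop elements whose leading term is divisible by another's, tail-reduce, and make monic.
Reduced Gröbner basis: {z^2 - 9/2z + 5, x + 4z - 9}.

The two bases agree; hence the ideals are identical.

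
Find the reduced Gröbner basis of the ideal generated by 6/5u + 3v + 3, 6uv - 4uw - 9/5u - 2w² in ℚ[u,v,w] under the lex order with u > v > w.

G = {u + 5/2v + 5/2, v² - ⅔vw + 7/10v + 2/15w² - ⅔w - 3/10}

f_1 = 6/5u + 3v + 3, LT = u.
f_2 = 6uv - 4uw - 9/5u - 2w², LT = uv.

S(f_1,f_2): lcm = uv. S = ⅔uw + 3/10u + 5/2v² + 5/2v + ⅓w².
  leading term uw: subtract (5/9w)·f_1 from ⅔uw + 3/10u + 5/2v² + 5/2v + ⅓w² → 3/10u + 5/2v² - 5/3vw + 5/2v + ⅓w² - 5/3w
  leading term u: subtract (¼)·f_1 from 3/10u + 5/2v² - 5/3vw + 5/2v + ⅓w² - 5/3w → 5/2v² - 5/3vw + 7/4v + ⅓w² - 5/3w - ¾
  leading term v²: no divisor's leading term divides it; move 5/2v² to the remainder.
  leading term vw: no divisor's leading term divides it; move -5/3vw to the remainder.
  leading term v: no divisor's leading term divides it; move 7/4v to the remainder.
  leading term w²: no divisor's leading term divides it; move ⅓w² to the remainder.
  leading term w: no divisor's leading term divides it; move -5/3w to the remainder.
  leading term 1: no divisor's leading term divides it; move -¾ to the remainder.
  remainder 5/2v² - 5/3vw + 7/4v + ⅓w² - 5/3w - ¾ ≠ 0; add g_3 = 5/2v² - 5/3vw + 7/4v + ⅓w² - 5/3w - ¾ to the basis.

The other S-polynomials (S(f_1,g_3), S(f_2,g_3)) all reduce to 0 modulo the current basis, so we have a Gröbner basis.
Inter-reduce: drop elements whose leading term is divisible by another's, tail-reduce, and make monic.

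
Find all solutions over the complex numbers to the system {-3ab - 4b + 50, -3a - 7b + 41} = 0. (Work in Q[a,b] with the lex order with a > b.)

Compute a lex Gröbner basis by Buchberger's algorithm.
f_1 = -3ab - 4b + 50, LT = ab.
f_2 = -3a - 7b + 41, LT = a.

S(f_1,f_2): lcm = ab. S = -\tfrac{7}{3}b^{2} + 15b - \tfrac{50}{3}.
  reduce S modulo (f_1, f_2):
  remainder -\tfrac{7}{3}b^{2} + 15b - \tfrac{50}{3} ≠ 0; add h_3 = -\tfrac{7}{3}b^{2} + 15b - \tfrac{50}{3} to the basis.

The other S-polynomials (S(f_1,h_3), S(f_2,h_3)) all reduce to 0 modulo the current basis, so we have a Gröbner basis.
Inter-reduce: drop elements whose leading term is divisible by another's, tail-reduce, and make monic.
Reduced Gröbner basis: {a + \tfrac{7}{3}b - \tfrac{41}{3}, b^{2} - \tfrac{45}{7}b + \tfrac{50}{7}}.

The lex basis is triangular: the last element involves only b. Solving b^{2} - \tfrac{45}{7}b + \tfrac{50}{7} = 0 gives b ∈ {10/7, 5}; substituting each value into the earlier elements determines the remaining variables.
  b = 10/7: the earlier basis element becomes a - \tfrac{31}{3} = 0, giving a = 31/3 — point (31/3, 10/7).
  b = 5: the earlier basis element becomes a - 2 = 0, giving a = 2 — point (2, 5).
A lex Gröbner basis triangularizes the system, enabling back-substitution.

{(31/3, 10/7), (2, 5)}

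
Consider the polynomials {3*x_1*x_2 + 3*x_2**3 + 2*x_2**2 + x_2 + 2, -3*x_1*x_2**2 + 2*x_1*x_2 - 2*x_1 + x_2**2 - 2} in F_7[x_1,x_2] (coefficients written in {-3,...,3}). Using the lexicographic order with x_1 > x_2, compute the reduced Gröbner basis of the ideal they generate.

f_1 = 3*x_1*x_2 + 3*x_2**3 + 2*x_2**2 + x_2 + 2, LT = x_1*x_2.
f_2 = -3*x_1*x_2**2 + 2*x_1*x_2 - 2*x_1 + x_2**2 - 2, LT = x_1*x_2**2.

S(f_1,f_2): lcm = x_1*x_2**2. S = 3*x_1*x_2 - 3*x_1 + x_2**4 + 3*x_2**3 + 3*x_2**2 + 3*x_2 - 3.
  leading term x_1*x_2: subtract (1)·f_1 from 3*x_1*x_2 - 3*x_1 + x_2**4 + 3*x_2**3 + 3*x_2**2 + 3*x_2 - 3 → -3*x_1 + x_2**4 + x_2**2 + 2*x_2 + 2
  leading term x_1: no divisor's leading term divides it; move -3*x_1 to the remainder.
  leading term x_2**4: no divisor's leading term divides it; move x_2**4 to the remainder.
  leading term x_2**2: no divisor's leading term divides it; move x_2**2 to the remainder.
  leading term x_2: no divisor's leading term divides it; move 2*x_2 to the remainder.
  leading term 1: no divisor's leading term divides it; move 2 to the remainder.
  remainder -3*x_1 + x_2**4 + x_2**2 + 2*x_2 + 2 ≠ 0; add g_3 = -3*x_1 + x_2**4 + x_2**2 + 2*x_2 + 2 to the basis.

S(f_1,g_3): lcm = x_1*x_2. S = -2*x_2**5 - x_2**3 - x_2**2 + x_2 + 3.
  leading term x_2**5: no divisor's leading term divides it; move -2*x_2**5 to the remainder.
  leading term x_2**3: no divisor's leading term divides it; move -x_2**3 to the remainder.
  leading term x_2**2: no divisor's leading term divides it; move -x_2**2 to the remainder.
  leading term x_2: no divisor's leading term divides it; move x_2 to the remainder.
  leading term 1: no divisor's leading term divides it; move 3 to the remainder.
  remainder -2*x_2**5 - x_2**3 - x_2**2 + x_2 + 3 ≠ 0; add g_4 = -2*x_2**5 - x_2**3 - x_2**2 + x_2 + 3 to the basis.

S(f_2,g_3): lcm = x_1*x_2**2. S = -3*x_1*x_2 + 3*x_1 - 2*x_2**6 - 2*x_2**4 + 3*x_2**3 - 2*x_2**2 + 3.
  leading term x_1*x_2: subtract (-1)·f_1 from -3*x_1*x_2 + 3*x_1 - 2*x_2**6 - 2*x_2**4 + 3*x_2**3 - 2*x_2**2 + 3 → 3*x_1 - 2*x_2**6 - 2*x_2**4 - x_2**3 + x_2 - 2
  leading term x_1: subtract (-1)·g_3 from 3*x_1 - 2*x_2**6 - 2*x_2**4 - x_2**3 + x_2 - 2 → -2*x_2**6 - x_2**4 - x_2**3 + x_2**2 + 3*x_2
  leading term x_2**6: subtract (x_2)·g_4 from -2*x_2**6 - x_2**4 - x_2**3 + x_2**2 + 3*x_2 → 0
  remainder 0.

S(f_1,g_4): lcm = x_1*x_2**5. S = 3*x_1*x_2**3 + 3*x_1*x_2**2 - 3*x_1*x_2 - 2*x_1 + x_2**7 + 3*x_2**6 - 2*x_2**5 + 3*x_2**4.
  leading term x_1*x_2**3: subtract (x_2**2)·f_1 from 3*x_1*x_2**3 + 3*x_1*x_2**2 - 3*x_1*x_2 - 2*x_1 + x_2**7 + 3*x_2**6 - 2*x_2**5 + 3*x_2**4 → 3*x_1*x_2**2 - 3*x_1*x_2 - 2*x_1 + x_2**7 + 3*x_2**6 + 2*x_2**5 + x_2**4 - x_2**3 - 2*x_2**2
  leading term x_1*x_2**2: subtract (x_2)·f_1 from 3*x_1*x_2**2 - 3*x_1*x_2 - 2*x_1 + x_2**7 + 3*x_2**6 + 2*x_2**5 + x_2**4 - x_2**3 - 2*x_2**2 → -3*x_1*x_2 - 2*x_1 + x_2**7 + 3*x_2**6 + 2*x_2**5 - 2*x_2**4 - 3*x_2**3 - 3*x_2**2 - 2*x_2
  leading term x_1*x_2: subtract (-1)·f_1 from -3*x_1*x_2 - 2*x_1 + x_2**7 + 3*x_2**6 + 2*x_2**5 - 2*x_2**4 - 3*x_2**3 - 3*x_2**2 - 2*x_2 → -2*x_1 + x_2**7 + 3*x_2**6 + 2*x_2**5 - 2*x_2**4 - x_2**2 - x_2 + 2
  leading term x_1: subtract (3)·g_3 from -2*x_1 + x_2**7 + 3*x_2**6 + 2*x_2**5 - 2*x_2**4 - x_2**2 - x_2 + 2 → x_2**7 + 3*x_2**6 + 2*x_2**5 + 2*x_2**4 + 3*x_2**2 + 3
  leading term x_2**7: subtract (3*x_2**2)·g_4 from x_2**7 + 3*x_2**6 + 2*x_2**5 + 2*x_2**4 + 3*x_2**2 + 3 → 3*x_2**6 - 2*x_2**5 - 2*x_2**4 - 3*x_2**3 + x_2**2 + 3
  leading term x_2**6: subtract (2*x_2)·g_4 from 3*x_2**6 - 2*x_2**5 - 2*x_2**4 - 3*x_2**3 + x_2**2 + 3 → -2*x_2**5 - x_2**3 - x_2**2 + x_2 + 3
  leading term x_2**5: subtract (1)·g_4 from -2*x_2**5 - x_2**3 - x_2**2 + x_2 + 3 → 0
  remainder 0.

S(f_2,g_4): lcm = x_1*x_2**5. S = -3*x_1*x_2**4 - x_1*x_2**3 + 3*x_1*x_2**2 - 3*x_1*x_2 - 2*x_1 + 2*x_2**5 + 3*x_2**3.
  leading term x_1*x_2**4: subtract (-x_2**3)·f_1 from -3*x_1*x_2**4 - x_1*x_2**3 + 3*x_1*x_2**2 - 3*x_1*x_2 - 2*x_1 + 2*x_2**5 + 3*x_2**3 → -x_1*x_2**3 + 3*x_1*x_2**2 - 3*x_1*x_2 - 2*x_1 + 3*x_2**6 - 3*x_2**5 + x_2**4 - 2*x_2**3
  leading term x_1*x_2**3: subtract (2*x_2**2)·f_1 from -x_1*x_2**3 + 3*x_1*x_2**2 - 3*x_1*x_2 - 2*x_1 + 3*x_2**6 - 3*x_2**5 + x_2**4 - 2*x_2**3 → 3*x_1*x_2**2 - 3*x_1*x_2 - 2*x_1 + 3*x_2**6 - 2*x_2**5 - 3*x_2**4 + 3*x_2**3 + 3*x_2**2
  leading term x_1*x_2**2: subtract (x_2)·f_1 from 3*x_1*x_2**2 - 3*x_1*x_2 - 2*x_1 + 3*x_2**6 - 2*x_2**5 - 3*x_2**4 + 3*x_2**3 + 3*x_2**2 → -3*x_1*x_2 - 2*x_1 + 3*x_2**6 - 2*x_2**5 + x_2**4 + x_2**3 + 2*x_2**2 - 2*x_2
  leading term x_1*x_2: subtract (-1)·f_1 from -3*x_1*x_2 - 2*x_1 + 3*x_2**6 - 2*x_2**5 + x_2**4 + x_2**3 + 2*x_2**2 - 2*x_2 → -2*x_1 + 3*x_2**6 - 2*x_2**5 + x_2**4 - 3*x_2**3 - 3*x_2**2 - x_2 + 2
  leading term x_1: subtract (3)·g_3 from -2*x_1 + 3*x_2**6 - 2*x_2**5 + x_2**4 - 3*x_2**3 - 3*x_2**2 - x_2 + 2 → 3*x_2**6 - 2*x_2**5 - 2*x_2**4 - 3*x_2**3 + x_2**2 + 3
  leading term x_2**6: subtract (2*x_2)·g_4 from 3*x_2**6 - 2*x_2**5 - 2*x_2**4 - 3*x_2**3 + x_2**2 + 3 → -2*x_2**5 - x_2**3 - x_2**2 + x_2 + 3
  leading term x_2**5: subtract (1)·g_4 from -2*x_2**5 - x_2**3 - x_2**2 + x_2 + 3 → 0
  remainder 0.

S(g_3,g_4): leading monomials are coprime, so the S-polynomial reduces to 0 (Buchberger's first criterion).
Every S-polynomial of the final basis reduces to 0, so we have a Gröbner basis.
Inter-reduce: drop elements whose leading term is divisible by another's, tail-reduce, and make monic.

G = {x_1 + 2*x_2**4 + 2*x_2**2 - 3*x_2 - 3, x_2**5 - 3*x_2**3 - 3*x_2**2 + 3*x_2 + 2}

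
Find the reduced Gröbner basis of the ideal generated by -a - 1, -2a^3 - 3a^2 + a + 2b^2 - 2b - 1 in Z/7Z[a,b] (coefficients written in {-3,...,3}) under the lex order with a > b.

The reduced Gröbner basis is the canonical form of the ideal for this ordering.

f_1 = -a - 1, LT = a.
f_2 = -2a^3 - 3a^2 + a + 2b^2 - 2b - 1, LT = a^3.

S(f_1,f_2): lcm = a^3. S = 3a^2 - 3a + b^2 - b + 3.
  leading term a^2: subtract (-3a)·f_1 from 3a^2 - 3a + b^2 - b + 3 → a + b^2 - b + 3
  leading term a: subtract (-1)·f_1 from a + b^2 - b + 3 → b^2 - b + 2
  leading term b^2: no divisor's leading term divides it; move b^2 to the remainder.
  leading term b: no divisor's leading term divides it; move -b to the remainder.
  leading term 1: no divisor's leading term divides it; move 2 to the remainder.
  remainder b^2 - b + 2 ≠ 0; add g_3 = b^2 - b + 2 to the basis.

The other S-polynomials (S(f_1,g_3), S(f_2,g_3)) all reduce to 0 modulo the current basis, so we have a Gröbner basis.
Inter-reduce: drop elements whose leading term is divisible by another's, tail-reduce, and make monic.

G = {a + 1, b^2 - b + 2}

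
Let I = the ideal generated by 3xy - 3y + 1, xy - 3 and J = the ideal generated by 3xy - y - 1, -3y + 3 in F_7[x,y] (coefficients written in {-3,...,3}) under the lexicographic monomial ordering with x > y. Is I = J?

Two ideals are equal iff their reduced Gröbner bases coincide (the reduced basis is unique for a fixed ordering).
Buchberger on the first generating set:
f_1 = 3xy - 3y + 1, LT = xy.
f_2 = xy - 3, LT = xy.

S(f_1,f_2): lcm = xy. S = -y + 1.
  leading term y: no divisor's leading term divides it; move -y to the remainder.
  leading term 1: no divisor's leading term divides it; move 1 to the remainder.
  remainder -y + 1 ≠ 0; add g_3 = -y + 1 to the basis.

S(f_1,g_3): lcm = xy. S = x - y - 2.
  leading term x: no divisor's leading term divides it; move x to the remainder.
  leading term y: subtract (1)·g_3 from -y - 2 → -3
  leading term 1: no divisor's leading term divides it; move -3 to the remainder.
  remainder x - 3 ≠ 0; add g_4 = x - 3 to the basis.

The other S-polynomials (S(f_2,g_3), S(f_1,g_4), S(f_2,g_4), S(g_3,g_4)) all reduce to 0 modulo the current basis, so we have a Gröbner basis.
Inter-reduce: drop elements whose leading term is divisible by another's, tail-reduce, and make monic.
Reduced Gröbner basis: {x - 3, y - 1}.

Buchberger on the second generating set:
h_1 = 3xy - y - 1, LT = xy.
h_2 = -3y + 3, LT = y.

S(h_1,h_2): lcm = xy. S = x + 2y + 2.
  leading term x: no divisor's leading term divides it; move x to the remainder.
  leading term y: subtract (-3)·h_2 from 2y + 2 → -3
  leading term 1: no divisor's leading term divides it; move -3 to the remainder.
  remainder x - 3 ≠ 0; add k_3 = x - 3 to the basis.

The other S-polynomials (S(h_1,k_3), S(h_2,k_3)) all reduce to 0 modulo the current basis, so we have a Gröbner basis.
Inter-reduce: drop elements whose leading term is divisible by another's, tail-reduce, and make monic.
Reduced Gröbner basis: {x - 3, y - 1}.

The two bases agree; hence the ideals are identical.

Yes, the ideals are equal.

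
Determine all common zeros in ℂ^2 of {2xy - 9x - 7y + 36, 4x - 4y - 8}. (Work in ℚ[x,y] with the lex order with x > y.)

Compute a lex Gröbner basis by Buchberger's algorithm.
f_1 = 2xy - 9x - 7y + 36, LT = xy.
f_2 = 4x - 4y - 8, LT = x.

S(f_1,f_2): lcm = xy. S = -9/2x + y² - 3/2y + 18.
  leading term x: subtract (-9/8)·f_2 from -9/2x + y² - 3/2y + 18 → y² - 6y + 9
  leading term y²: no divisor's leading term divides it; move y² to the remainder.
  leading term y: no divisor's leading term divides it; move -6y to the remainder.
  leading term 1: no divisor's leading term divides it; move 9 to the remainder.
  remainder y² - 6y + 9 ≠ 0; add h_3 = y² - 6y + 9 to the basis.

S(f_1,h_3): lcm = xy². S = 3/2xy - 9x - 7/2y² + 18y.
  leading term xy: subtract (¾)·f_1 from 3/2xy - 9x - 7/2y² + 18y → -9/4x - 7/2y² + 93/4y - 27
  leading term x: subtract (-9/16)·f_2 from -9/4x - 7/2y² + 93/4y - 27 → -7/2y² + 21y - 63/2
  leading term y²: subtract (-7/2)·h_3 from -7/2y² + 21y - 63/2 → 0
  remainder 0.

S(f_2,h_3): leading monomials are coprime, so the S-polynomial reduces to 0 (Buchberger's first criterion).
Every S-polynomial of the final basis reduces to 0, so we have a Gröbner basis.
Inter-reduce: drop elements whose leading term is divisible by another's, tail-reduce, and make monic.
Reduced Gröbner basis: {x - y - 2, y² - 6y + 9}.

From the last basis element, y² - 6y + 9 = 0, so y takes values in {3}. Each choice, substituted upward through the basis, yields the corresponding point(s) of the solution set.
  y = 3: the earlier basis element becomes x - 5 = 0, giving x = 5 — point (5, 3).

{(5, 3)}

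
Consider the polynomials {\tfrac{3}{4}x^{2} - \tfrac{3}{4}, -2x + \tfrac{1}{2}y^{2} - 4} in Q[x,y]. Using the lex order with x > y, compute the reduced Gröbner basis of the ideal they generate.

G = {x - \tfrac{1}{4}y^{2} + 2, y^{4} - 16y^{2} + 48}

f_1 = \tfrac{3}{4}x^{2} - \tfrac{3}{4}, LT = x^{2}.
f_2 = -2x + \tfrac{1}{2}y^{2} - 4, LT = x.

S(f_1,f_2): lcm = x^{2}. S = \tfrac{1}{4}xy^{2} - 2x - 1.
  leading term xy^{2}: subtract (-\tfrac{1}{8}y^{2})·f_2 from \tfrac{1}{4}xy^{2} - 2x - 1 → -2x + \tfrac{1}{16}y^{4} - \tfrac{1}{2}y^{2} - 1
  leading term x: subtract (1)·f_2 from -2x + \tfrac{1}{16}y^{4} - \tfrac{1}{2}y^{2} - 1 → \tfrac{1}{16}y^{4} - y^{2} + 3
  leading term y^{4}: no divisor's leading term divides it; move \tfrac{1}{16}y^{4} to the remainder.
  leading term y^{2}: no divisor's leading term divides it; move -y^{2} to the remainder.
  leading term 1: no divisor's leading term divides it; move 3 to the remainder.
  remainder \tfrac{1}{16}y^{4} - y^{2} + 3 ≠ 0; add g_3 = \tfrac{1}{16}y^{4} - y^{2} + 3 to the basis.

S(f_1,g_3): leading monomials are coprime, so the S-polynomial reduces to 0 (Buchberger's first criterion).
S(f_2,g_3): leading monomials are coprime, so the S-polynomial reduces to 0 (Buchberger's first criterion).
Every S-polynomial of the final basis reduces to 0, so we have a Gröbner basis.
Inter-reduce: drop elements whose leading term is divisible by another's, tail-reduce, and make monic.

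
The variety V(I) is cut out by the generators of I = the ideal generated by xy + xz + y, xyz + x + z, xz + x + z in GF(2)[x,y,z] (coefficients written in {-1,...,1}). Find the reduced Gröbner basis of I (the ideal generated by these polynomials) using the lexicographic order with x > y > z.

G = {x + z, y, z^2}

f_1 = xy + xz + y, LT = xy.
f_2 = xyz + x + z, LT = xyz.
f_3 = xz + x + z, LT = xz.

S(f_1,f_2): lcm = xyz. S = xz^2 + x + yz + z.
  reduce S modulo (f_1, f_2, f_3):
  remainder yz + z^2 ≠ 0; add g_4 = yz + z^2 to the basis.

S(f_1,f_3): lcm = xyz. S = xy + xz^2.
  reduce S modulo (f_1, f_2, f_3, g_4):
  remainder y + z^2 ≠ 0; add g_5 = y + z^2 to the basis.

S(f_1,g_4): lcm = xyz. S = yz.
  reduce S modulo (f_1, f_2, f_3, g_4, g_5):
  remainder z^2 ≠ 0; add g_6 = z^2 to the basis.

S(f_2,g_6): lcm = xyz^2. S = xz + z^2.
  reduce S modulo (f_1, f_2, f_3, g_4, g_5, g_6):
  remainder x + z ≠ 0; add g_7 = x + z to the basis.

The other S-polynomials (S(f_2,f_3), S(f_2,g_4), S(f_3,g_4), S(f_1,g_5), S(f_2,g_5), S(f_3,g_5), S(g_4,g_5), S(f_1,g_6), S(f_3,g_6), S(g_4,g_6), S(g_5,g_6), S(f_1,g_7), S(f_2,g_7), S(f_3,g_7), S(g_4,g_7), S(g_5,g_7), S(g_6,g_7)) all reduce to 0 modulo the current basis, so we have a Gröbner basis.
Inter-reduce: drop elements whose leading term is divisible by another's, tail-reduce, and make monic.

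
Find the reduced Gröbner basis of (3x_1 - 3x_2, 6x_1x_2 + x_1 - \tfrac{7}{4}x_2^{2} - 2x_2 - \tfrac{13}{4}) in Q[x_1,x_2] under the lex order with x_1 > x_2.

G = {x_1 - x_2, x_2^{2} - \tfrac{4}{17}x_2 - \tfrac{13}{17}}

Buchberger's algorithm terminates because the ascending chain of leading-term ideals stabilizes.

f_1 = 3x_1 - 3x_2, LT = x_1.
f_2 = 6x_1x_2 + x_1 - \tfrac{7}{4}x_2^{2} - 2x_2 - \tfrac{13}{4}, LT = x_1x_2.

S(f_1,f_2): lcm = x_1x_2. S = -\tfrac{1}{6}x_1 - \tfrac{17}{24}x_2^{2} + \tfrac{1}{3}x_2 + \tfrac{13}{24}.
  leading term x_1: subtract (-\tfrac{1}{18})·f_1 from -\tfrac{1}{6}x_1 - \tfrac{17}{24}x_2^{2} + \tfrac{1}{3}x_2 + \tfrac{13}{24} → -\tfrac{17}{24}x_2^{2} + \tfrac{1}{6}x_2 + \tfrac{13}{24}
  leading term x_2^{2}: no divisor's leading term divides it; move -\tfrac{17}{24}x_2^{2} to the remainder.
  leading term x_2: no divisor's leading term divides it; move \tfrac{1}{6}x_2 to the remainder.
  leading term 1: no divisor's leading term divides it; move \tfrac{13}{24} to the remainder.
  remainder -\tfrac{17}{24}x_2^{2} + \tfrac{1}{6}x_2 + \tfrac{13}{24} ≠ 0; add g_3 = -\tfrac{17}{24}x_2^{2} + \tfrac{1}{6}x_2 + \tfrac{13}{24} to the basis.

The other S-polynomials (S(f_1,g_3), S(f_2,g_3)) all reduce to 0 modulo the current basis, so we have a Gröbner basis.
Inter-reduce: drop elements whose leading term is divisible by another's, tail-reduce, and make monic.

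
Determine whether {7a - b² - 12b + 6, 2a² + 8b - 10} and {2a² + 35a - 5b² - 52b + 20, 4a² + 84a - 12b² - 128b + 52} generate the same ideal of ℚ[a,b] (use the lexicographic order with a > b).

Equality of ideals is decidable: compute both reduced Gröbner bases (unique for the ordering) and check whether they agree.
Buchberger on the first generating set:
f_1 = 7a - b² - 12b + 6, LT = a.
f_2 = 2a² + 8b - 10, LT = a².

S(f_1,f_2): lcm = a². S = -1/7ab² - 12/7ab + 6/7a - 4b + 5.
  leading term ab²: subtract (-1/49b²)·f_1 from -1/7ab² - 12/7ab + 6/7a - 4b + 5 → -12/7ab + 6/7a - 1/49b⁴ - 12/49b³ + 6/49b² - 4b + 5
  leading term ab: subtract (-12/49b)·f_1 from -12/7ab + 6/7a - 1/49b⁴ - 12/49b³ + 6/49b² - 4b + 5 → 6/7a - 1/49b⁴ - 24/49b³ - 138/49b² - 124/49b + 5
  leading term a: subtract (6/49)·f_1 from 6/7a - 1/49b⁴ - 24/49b³ - 138/49b² - 124/49b + 5 → -1/49b⁴ - 24/49b³ - 132/49b² - 52/49b + 209/49
  leading term b⁴: no divisor's leading term divides it; move -1/49b⁴ to the remainder.
  leading term b³: no divisor's leading term divides it; move -24/49b³ to the remainder.
  leading term b²: no divisor's leading term divides it; move -132/49b² to the remainder.
  leading term b: no divisor's leading term divides it; move -52/49b to the remainder.
  leading term 1: no divisor's leading term divides it; move 209/49 to the remainder.
  remainder -1/49b⁴ - 24/49b³ - 132/49b² - 52/49b + 209/49 ≠ 0; add g_3 = -1/49b⁴ - 24/49b³ - 132/49b² - 52/49b + 209/49 to the basis.

The other S-polynomials (S(f_1,g_3), S(f_2,g_3)) all reduce to 0 modulo the current basis, so we have a Gröbner basis.
Inter-reduce: drop elements whose leading term is divisible by another's, tail-reduce, and make monic.
Reduced Gröbner basis: {a - 1/7b² - 12/7b + 6/7, b⁴ + 24b³ + 132b² + 52b - 209}.

Buchberger on the second generating set:
h_1 = 2a² + 35a - 5b² - 52b + 20, LT = a².
h_2 = 4a² + 84a - 12b² - 128b + 52, LT = a².

S(h_1,h_2): lcm = a². S = -7/2a + ½b² + 6b - 3.
  leading term a: no divisor's leading term divides it; move -7/2a to the remainder.
  leading term b²: no divisor's leading term divides it; move ½b² to the remainder.
  leading term b: no divisor's leading term divides it; move 6b to the remainder.
  leading term 1: no divisor's leading term divides it; move -3 to the remainder.
  remainder -7/2a + ½b² + 6b - 3 ≠ 0; add k_3 = -7/2a + ½b² + 6b - 3 to the basis.

S(h_1,k_3): lcm = a². S = 1/7ab² + 12/7ab + 233/14a - 5/2b² - 26b + 10.
  leading term ab²: subtract (-2/49b²)·k_3 from 1/7ab² + 12/7ab + 233/14a - 5/2b² - 26b + 10 → 12/7ab + 233/14a + 1/49b⁴ + 12/49b³ - 257/98b² - 26b + 10
  leading term ab: subtract (-24/49b)·k_3 from 12/7ab + 233/14a + 1/49b⁴ + 12/49b³ - 257/98b² - 26b + 10 → 233/14a + 1/49b⁴ + 24/49b³ + 31/98b² - 1346/49b + 10
  leading term a: subtract (-233/49)·k_3 from 233/14a + 1/49b⁴ + 24/49b³ + 31/98b² - 1346/49b + 10 → 1/49b⁴ + 24/49b³ + 132/49b² + 52/49b - 209/49
  leading term b⁴: no divisor's leading term divides it; move 1/49b⁴ to the remainder.
  leading term b³: no divisor's leading term divides it; move 24/49b³ to the remainder.
  leading term b²: no divisor's leading term divides it; move 132/49b² to the remainder.
  leading term b: no divisor's leading term divides it; move 52/49b to the remainder.
  leading term 1: no divisor's leading term divides it; move -209/49 to the remainder.
  remainder 1/49b⁴ + 24/49b³ + 132/49b² + 52/49b - 209/49 ≠ 0; add k_4 = 1/49b⁴ + 24/49b³ + 132/49b² + 52/49b - 209/49 to the basis.

The other S-polynomials (S(h_2,k_3), S(h_1,k_4), S(h_2,k_4), S(k_3,k_4)) all reduce to 0 modulo the current basis, so we have a Gröbner basis.
Inter-reduce: drop elements whose leading term is divisible by another's, tail-reduce, and make monic.
Reduced Gröbner basis: {a - 1/7b² - 12/7b + 6/7, b⁴ + 24b³ + 132b² + 52b - 209}.

These coincide, so the ideals are equal.

Yes, the ideals are equal.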